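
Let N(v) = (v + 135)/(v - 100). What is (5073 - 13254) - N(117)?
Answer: -139329/17 ≈ -8195.8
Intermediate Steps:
N(v) = (135 + v)/(-100 + v)
(5073 - 13254) - N(117) = (5073 - 13254) - (135 + 117)/(-100 + 117) = -8181 - 252/17 = -139329/17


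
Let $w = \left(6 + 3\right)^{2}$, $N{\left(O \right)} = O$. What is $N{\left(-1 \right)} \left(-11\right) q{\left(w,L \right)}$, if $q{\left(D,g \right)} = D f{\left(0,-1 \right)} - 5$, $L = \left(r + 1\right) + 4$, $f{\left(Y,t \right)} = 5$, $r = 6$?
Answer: $4400$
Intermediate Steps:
$L = 11$ ($L = \left(6 + 1\right) + 4 = 7 + 4 = 11$)
$w = 81$ ($w = 9^{2} = 81$)
$q{\left(D,g \right)} = -5 + 5 D$ ($q{\left(D,g \right)} = D 5 - 5 = 5 D - 5 = -5 + 5 D$)
$N{\left(-1 \right)} \left(-11\right) q{\left(w,L \right)} = \left(-1\right) \left(-11\right) \left(-5 + 5 \cdot 81\right) = 11 \left(-5 + 405\right) = 11 \cdot 400 = 4400$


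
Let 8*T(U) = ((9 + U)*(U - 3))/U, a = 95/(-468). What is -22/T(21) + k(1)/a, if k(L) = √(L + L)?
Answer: -308/45 - 468*√2/95 ≈ -13.811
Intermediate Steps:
a = -95/468 (a = 95*(-1/468) = -95/468 ≈ -0.20299)
k(L) = √2*√L (k(L) = √(2*L) = √2*√L)
T(U) = (-3 + U)*(9 + U)/(8*U) (T(U) = (((9 + U)*(U - 3))/U)/8 = (((9 + U)*(-3 + U))/U)/8 = (((-3 + U)*(9 + U))/U)/8 = ((-3 + U)*(9 + U)/U)/8 = (-3 + U)*(9 + U)/(8*U))
-22/T(21) + k(1)/a = -22*168/(-27 + 21*(6 + 21)) + (√2*√1)/(-95/468) = -22*168/(-27 + 21*27) + (√2*1)*(-468/95) = -22*168/(-27 + 567) + √2*(-468/95) = -22/((⅛)*(1/21)*540) - 468*√2/95 = -22/45/14 - 468*√2/95 = -22*14/45 - 468*√2/95 = -308/45 - 468*√2/95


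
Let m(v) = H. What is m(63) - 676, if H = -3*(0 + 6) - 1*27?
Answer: -721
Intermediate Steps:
H = -45 (H = -3*6 - 27 = -18 - 27 = -45)
m(v) = -45
m(63) - 676 = -45 - 676 = -721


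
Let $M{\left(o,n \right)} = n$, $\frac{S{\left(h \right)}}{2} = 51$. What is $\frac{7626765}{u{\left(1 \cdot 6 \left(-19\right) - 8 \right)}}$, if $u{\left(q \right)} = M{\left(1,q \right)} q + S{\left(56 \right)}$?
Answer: $\frac{7626765}{14986} \approx 508.93$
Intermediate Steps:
$S{\left(h \right)} = 102$ ($S{\left(h \right)} = 2 \cdot 51 = 102$)
$u{\left(q \right)} = 102 + q^{2}$ ($u{\left(q \right)} = q q + 102 = q^{2} + 102 = 102 + q^{2}$)
$\frac{7626765}{u{\left(1 \cdot 6 \left(-19\right) - 8 \right)}} = \frac{7626765}{102 + \left(1 \cdot 6 \left(-19\right) - 8\right)^{2}} = \frac{7626765}{102 + \left(6 \left(-19\right) - 8\right)^{2}} = \frac{7626765}{102 + \left(-114 - 8\right)^{2}} = \frac{7626765}{102 + \left(-122\right)^{2}} = \frac{7626765}{102 + 14884} = \frac{7626765}{14986}$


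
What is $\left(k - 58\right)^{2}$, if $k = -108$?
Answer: $27556$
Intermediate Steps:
$\left(k - 58\right)^{2} = \left(-108 - 58\right)^{2} = \left(-166\right)^{2} = 27556$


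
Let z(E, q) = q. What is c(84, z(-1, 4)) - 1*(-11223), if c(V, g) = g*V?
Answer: 11559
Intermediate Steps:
c(V, g) = V*g
c(84, z(-1, 4)) - 1*(-11223) = 84*4 - 1*(-11223) = 336 + 11223 = 11559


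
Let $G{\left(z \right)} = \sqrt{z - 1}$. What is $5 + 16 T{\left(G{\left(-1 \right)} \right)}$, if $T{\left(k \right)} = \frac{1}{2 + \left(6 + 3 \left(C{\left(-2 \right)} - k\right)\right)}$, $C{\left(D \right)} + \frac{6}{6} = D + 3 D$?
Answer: $\frac{1591}{379} + \frac{48 i \sqrt{2}}{379} \approx 4.1979 + 0.17911 i$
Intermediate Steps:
$C{\left(D \right)} = -1 + 4 D$ ($C{\left(D \right)} = -1 + \left(D + 3 D\right) = -1 + 4 D$)
$G{\left(z \right)} = \sqrt{-1 + z}$
$T{\left(k \right)} = \frac{1}{-19 - 3 k}$ ($T{\left(k \right)} = \frac{1}{2 + \left(6 + 3 \left(\left(-1 + 4 \left(-2\right)\right) - k\right)\right)} = \frac{1}{2 + \left(6 + 3 \left(\left(-1 - 8\right) - k\right)\right)} = \frac{1}{2 + \left(6 + 3 \left(-9 - k\right)\right)} = \frac{1}{2 + \left(6 - \left(27 + 3 k\right)\right)} = \frac{1}{2 - \left(21 + 3 k\right)} = \frac{1}{-19 - 3 k}$)
$5 + 16 T{\left(G{\left(-1 \right)} \right)} = 5 + 16 \left(- \frac{1}{19 + 3 \sqrt{-1 - 1}}\right) = 5 + 16 \left(- \frac{1}{19 + 3 \sqrt{-2}}\right) = 5 + 16 \left(- \frac{1}{19 + 3 i \sqrt{2}}\right) = 5 - \frac{16}{19 + 3 i \sqrt{2}}$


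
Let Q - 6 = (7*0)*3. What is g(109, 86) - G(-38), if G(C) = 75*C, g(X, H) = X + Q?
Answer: 2965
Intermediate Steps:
Q = 6 (Q = 6 + (7*0)*3 = 6 + 0*3 = 6 + 0 = 6)
g(X, H) = 6 + X (g(X, H) = X + 6 = 6 + X)
g(109, 86) - G(-38) = (6 + 109) - 75*(-38) = 115 - 1*(-2850) = 115 + 2850 = 2965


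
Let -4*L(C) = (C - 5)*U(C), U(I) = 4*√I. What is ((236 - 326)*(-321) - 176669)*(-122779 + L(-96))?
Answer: 18144157841 - 59702716*I*√6 ≈ 1.8144e+10 - 1.4624e+8*I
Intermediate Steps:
L(C) = -√C*(-5 + C) (L(C) = -(C - 5)*4*√C/4 = -(-5 + C)*4*√C/4 = -√C*(-5 + C))
((236 - 326)*(-321) - 176669)*(-122779 + L(-96)) = ((236 - 326)*(-321) - 176669)*(-122779 + √(-96)*(5 - 1*(-96))) = (-90*(-321) - 176669)*(-122779 + (4*I*√6)*(5 + 96)) = (28890 - 176669)*(-122779 + (4*I*√6)*101) = -147779*(-122779 + 404*I*√6) = 18144157841 - 59702716*I*√6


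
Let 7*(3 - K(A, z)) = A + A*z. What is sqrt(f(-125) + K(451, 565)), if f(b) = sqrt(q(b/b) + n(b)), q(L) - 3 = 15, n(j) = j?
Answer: sqrt(-1786715 + 49*I*sqrt(107))/7 ≈ 0.027085 + 190.95*I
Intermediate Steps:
K(A, z) = 3 - A/7 - A*z/7 (K(A, z) = 3 - (A + A*z)/7 = 3 + (-A/7 - A*z/7) = 3 - A/7 - A*z/7)
q(L) = 18 (q(L) = 3 + 15 = 18)
f(b) = sqrt(18 + b)
sqrt(f(-125) + K(451, 565)) = sqrt(sqrt(18 - 125) + (3 - 1/7*451 - 1/7*451*565)) = sqrt(sqrt(-107) + (3 - 451/7 - 254815/7)) = sqrt(I*sqrt(107) - 255245/7) = sqrt(-255245/7 + I*sqrt(107))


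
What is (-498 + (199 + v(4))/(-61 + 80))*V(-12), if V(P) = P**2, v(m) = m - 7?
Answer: -1334304/19 ≈ -70227.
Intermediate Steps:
v(m) = -7 + m
(-498 + (199 + v(4))/(-61 + 80))*V(-12) = (-498 + (199 + (-7 + 4))/(-61 + 80))*(-12)**2 = (-498 + (199 - 3)/19)*144 = (-498 + 196*(1/19))*144 = (-498 + 196/19)*144 = -9266/19*144 = -1334304/19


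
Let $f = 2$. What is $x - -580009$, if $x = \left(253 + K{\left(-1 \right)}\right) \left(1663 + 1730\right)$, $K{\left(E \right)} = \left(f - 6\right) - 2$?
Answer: $1418080$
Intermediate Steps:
$K{\left(E \right)} = -6$ ($K{\left(E \right)} = \left(2 - 6\right) - 2 = -4 - 2 = -6$)
$x = 838071$ ($x = \left(253 - 6\right) \left(1663 + 1730\right) = 247 \cdot 3393 = 838071$)
$x - -580009 = 838071 - -580009 = 838071 + 580009 = 1418080$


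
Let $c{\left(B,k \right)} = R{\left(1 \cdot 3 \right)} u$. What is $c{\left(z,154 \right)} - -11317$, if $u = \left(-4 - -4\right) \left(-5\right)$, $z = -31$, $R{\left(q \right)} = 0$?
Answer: $11317$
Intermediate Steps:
$u = 0$ ($u = \left(-4 + 4\right) \left(-5\right) = 0 \left(-5\right) = 0$)
$c{\left(B,k \right)} = 0$ ($c{\left(B,k \right)} = 0 \cdot 0 = 0$)
$c{\left(z,154 \right)} - -11317 = 0 - -11317 = 0 + 11317 = 11317$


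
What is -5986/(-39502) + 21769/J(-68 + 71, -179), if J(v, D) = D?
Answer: -429423772/3535429 ≈ -121.46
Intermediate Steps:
-5986/(-39502) + 21769/J(-68 + 71, -179) = -5986/(-39502) + 21769/(-179) = -5986*(-1/39502) + 21769*(-1/179) = 2993/19751 - 21769/179 = -429423772/3535429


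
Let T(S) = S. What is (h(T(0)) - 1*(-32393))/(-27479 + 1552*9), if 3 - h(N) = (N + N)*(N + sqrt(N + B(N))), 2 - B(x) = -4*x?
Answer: -32396/13511 ≈ -2.3978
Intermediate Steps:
B(x) = 2 + 4*x (B(x) = 2 - (-4)*x = 2 + 4*x)
h(N) = 3 - 2*N*(N + sqrt(2 + 5*N)) (h(N) = 3 - (N + N)*(N + sqrt(N + (2 + 4*N))) = 3 - 2*N*(N + sqrt(2 + 5*N)))
(h(T(0)) - 1*(-32393))/(-27479 + 1552*9) = ((3 - 2*0**2 - 2*0*sqrt(2 + 5*0)) - 1*(-32393))/(-27479 + 1552*9) = ((3 - 2*0 - 2*0*sqrt(2 + 0)) + 32393)/(-27479 + 13968) = ((3 + 0 - 2*0*sqrt(2)) + 32393)/(-13511) = ((3 + 0 + 0) + 32393)*(-1/13511) = (3 + 32393)*(-1/13511) = 32396*(-1/13511) = -32396/13511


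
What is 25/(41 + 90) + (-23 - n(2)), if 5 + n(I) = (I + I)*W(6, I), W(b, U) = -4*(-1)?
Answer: -4429/131 ≈ -33.809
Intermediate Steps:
W(b, U) = 4
n(I) = -5 + 8*I (n(I) = -5 + (I + I)*4 = -5 + (2*I)*4 = -5 + 8*I)
25/(41 + 90) + (-23 - n(2)) = 25/(41 + 90) + (-23 - (-5 + 8*2)) = 25/131 + (-23 - (-5 + 16)) = 25*(1/131) + (-23 - 1*11) = 25/131 + (-23 - 11) = 25/131 - 34 = -4429/131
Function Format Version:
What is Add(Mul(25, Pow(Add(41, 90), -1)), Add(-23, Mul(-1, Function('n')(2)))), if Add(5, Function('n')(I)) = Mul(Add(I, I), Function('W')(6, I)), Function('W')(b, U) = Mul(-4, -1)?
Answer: Rational(-4429, 131) ≈ -33.809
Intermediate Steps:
Function('W')(b, U) = 4
Function('n')(I) = Add(-5, Mul(8, I)) (Function('n')(I) = Add(-5, Mul(Add(I, I), 4)) = Add(-5, Mul(Mul(2, I), 4)) = Add(-5, Mul(8, I)))
Add(Mul(25, Pow(Add(41, 90), -1)), Add(-23, Mul(-1, Function('n')(2)))) = Add(Mul(25, Pow(Add(41, 90), -1)), Add(-23, Mul(-1, Add(-5, Mul(8, 2))))) = Add(Mul(25, Pow(131, -1)), Add(-23, Mul(-1, Add(-5, 16)))) = Add(Mul(25, Rational(1, 131)), Add(-23, Mul(-1, 11))) = Add(Rational(25, 131), Add(-23, -11)) = Add(Rational(25, 131), -34) = Rational(-4429, 131)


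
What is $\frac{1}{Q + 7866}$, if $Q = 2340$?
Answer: $\frac{1}{10206} \approx 9.7982 \cdot 10^{-5}$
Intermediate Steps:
$\frac{1}{Q + 7866} = \frac{1}{2340 + 7866} = \frac{1}{10206}$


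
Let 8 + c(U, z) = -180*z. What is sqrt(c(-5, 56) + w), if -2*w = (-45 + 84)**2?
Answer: I*sqrt(43394)/2 ≈ 104.16*I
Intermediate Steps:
c(U, z) = -8 - 180*z
w = -1521/2 (w = -(-45 + 84)**2/2 = -1/2*39**2 = -1/2*1521 = -1521/2 ≈ -760.50)
sqrt(c(-5, 56) + w) = sqrt((-8 - 180*56) - 1521/2) = sqrt((-8 - 10080) - 1521/2) = sqrt(-10088 - 1521/2) = sqrt(-21697/2) = I*sqrt(43394)/2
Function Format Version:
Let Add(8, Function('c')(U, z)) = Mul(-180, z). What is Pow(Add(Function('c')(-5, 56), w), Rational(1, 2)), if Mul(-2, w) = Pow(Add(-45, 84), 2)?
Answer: Mul(Rational(1, 2), I, Pow(43394, Rational(1, 2))) ≈ Mul(104.16, I)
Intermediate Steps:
Function('c')(U, z) = Add(-8, Mul(-180, z))
w = Rational(-1521, 2) (w = Mul(Rational(-1, 2), Pow(Add(-45, 84), 2)) = Mul(Rational(-1, 2), Pow(39, 2)) = Mul(Rational(-1, 2), 1521) = Rational(-1521, 2) ≈ -760.50)
Pow(Add(Function('c')(-5, 56), w), Rational(1, 2)) = Pow(Add(Add(-8, Mul(-180, 56)), Rational(-1521, 2)), Rational(1, 2)) = Pow(Add(Add(-8, -10080), Rational(-1521, 2)), Rational(1, 2)) = Pow(Add(-10088, Rational(-1521, 2)), Rational(1, 2)) = Pow(Rational(-21697, 2), Rational(1, 2)) = Mul(Rational(1, 2), I, Pow(43394, Rational(1, 2)))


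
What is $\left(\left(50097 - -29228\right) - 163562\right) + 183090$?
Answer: $98853$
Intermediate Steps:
$\left(\left(50097 - -29228\right) - 163562\right) + 183090 = \left(\left(50097 + 29228\right) - 163562\right) + 183090 = \left(79325 - 163562\right) + 183090 = -84237 + 183090 = 98853$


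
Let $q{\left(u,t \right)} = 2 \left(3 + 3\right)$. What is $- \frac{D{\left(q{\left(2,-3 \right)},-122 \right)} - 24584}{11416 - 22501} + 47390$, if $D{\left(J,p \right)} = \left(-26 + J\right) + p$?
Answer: $\frac{35019562}{739} \approx 47388.0$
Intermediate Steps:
$q{\left(u,t \right)} = 12$ ($q{\left(u,t \right)} = 2 \cdot 6 = 12$)
$D{\left(J,p \right)} = -26 + J + p$
$- \frac{D{\left(q{\left(2,-3 \right)},-122 \right)} - 24584}{11416 - 22501} + 47390 = - \frac{\left(-26 + 12 - 122\right) - 24584}{11416 - 22501} + 47390 = - \frac{-136 - 24584}{-11085} + 47390 = - \frac{\left(-24720\right) \left(-1\right)}{11085} + 47390 = \left(-1\right) \frac{1648}{739} + 47390 = - \frac{1648}{739} + 47390 = \frac{35019562}{739}$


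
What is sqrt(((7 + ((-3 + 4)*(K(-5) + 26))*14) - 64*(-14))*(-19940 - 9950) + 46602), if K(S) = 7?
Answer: 4*I*sqrt(2547078) ≈ 6383.8*I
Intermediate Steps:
sqrt(((7 + ((-3 + 4)*(K(-5) + 26))*14) - 64*(-14))*(-19940 - 9950) + 46602) = sqrt(((7 + ((-3 + 4)*(7 + 26))*14) - 64*(-14))*(-19940 - 9950) + 46602) = sqrt(((7 + (1*33)*14) + 896)*(-29890) + 46602) = sqrt(((7 + 33*14) + 896)*(-29890) + 46602) = sqrt(((7 + 462) + 896)*(-29890) + 46602) = sqrt((469 + 896)*(-29890) + 46602) = sqrt(1365*(-29890) + 46602) = sqrt(-40799850 + 46602) = sqrt(-40753248) = 4*I*sqrt(2547078)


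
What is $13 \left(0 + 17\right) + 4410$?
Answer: $4631$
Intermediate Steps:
$13 \left(0 + 17\right) + 4410 = 13 \cdot 17 + 4410 = 221 + 4410 = 4631$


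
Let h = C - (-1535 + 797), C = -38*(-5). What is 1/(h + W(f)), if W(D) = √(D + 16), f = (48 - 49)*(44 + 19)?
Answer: 928/861231 - I*√47/861231 ≈ 0.0010775 - 7.9603e-6*I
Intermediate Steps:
C = 190
f = -63 (f = -1*63 = -63)
W(D) = √(16 + D)
h = 928 (h = 190 - (-1535 + 797) = 190 - 1*(-738) = 190 + 738 = 928)
1/(h + W(f)) = 1/(928 + √(16 - 63)) = 1/(928 + √(-47)) = 1/(928 + I*√47)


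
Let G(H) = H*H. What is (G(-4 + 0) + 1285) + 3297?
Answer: 4598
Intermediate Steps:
G(H) = H²
(G(-4 + 0) + 1285) + 3297 = ((-4 + 0)² + 1285) + 3297 = ((-4)² + 1285) + 3297 = (16 + 1285) + 3297 = 1301 + 3297 = 4598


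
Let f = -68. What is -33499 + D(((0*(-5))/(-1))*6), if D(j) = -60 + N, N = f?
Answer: -33627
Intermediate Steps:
N = -68
D(j) = -128 (D(j) = -60 - 68 = -128)
-33499 + D(((0*(-5))/(-1))*6) = -33499 - 128 = -33627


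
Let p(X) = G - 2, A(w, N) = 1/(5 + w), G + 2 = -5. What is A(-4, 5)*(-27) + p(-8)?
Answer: -36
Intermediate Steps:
G = -7 (G = -2 - 5 = -7)
p(X) = -9 (p(X) = -7 - 2 = -9)
A(-4, 5)*(-27) + p(-8) = -27/(5 - 4) - 9 = -27/1 - 9 = 1*(-27) - 9 = -27 - 9 = -36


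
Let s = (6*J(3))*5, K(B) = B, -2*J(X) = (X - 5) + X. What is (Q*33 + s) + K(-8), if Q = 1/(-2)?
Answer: -79/2 ≈ -39.500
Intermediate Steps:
J(X) = 5/2 - X (J(X) = -((X - 5) + X)/2 = -((-5 + X) + X)/2 = -(-5 + 2*X)/2 = 5/2 - X)
Q = -½ ≈ -0.50000
s = -15 (s = (6*(5/2 - 1*3))*5 = (6*(5/2 - 3))*5 = (6*(-½))*5 = -3*5 = -15)
(Q*33 + s) + K(-8) = (-½*33 - 15) - 8 = (-33/2 - 15) - 8 = -63/2 - 8 = -79/2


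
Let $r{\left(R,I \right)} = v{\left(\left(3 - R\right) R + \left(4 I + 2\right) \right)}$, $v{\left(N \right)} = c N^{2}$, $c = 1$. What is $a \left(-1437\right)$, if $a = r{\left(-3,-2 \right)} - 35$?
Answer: $-777417$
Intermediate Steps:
$v{\left(N \right)} = N^{2}$ ($v{\left(N \right)} = 1 N^{2} = N^{2}$)
$r{\left(R,I \right)} = \left(2 + 4 I + R \left(3 - R\right)\right)^{2}$ ($r{\left(R,I \right)} = \left(\left(3 - R\right) R + \left(4 I + 2\right)\right)^{2} = \left(R \left(3 - R\right) + \left(2 + 4 I\right)\right)^{2} = \left(2 + 4 I + R \left(3 - R\right)\right)^{2}$)
$a = 541$ ($a = \left(2 - \left(-3\right)^{2} + 3 \left(-3\right) + 4 \left(-2\right)\right)^{2} - 35 = \left(2 - 9 - 9 - 8\right)^{2} - 35 = \left(-24\right)^{2} - 35 = 576 - 35 = 541$)
$a \left(-1437\right) = 541 \left(-1437\right) = -777417$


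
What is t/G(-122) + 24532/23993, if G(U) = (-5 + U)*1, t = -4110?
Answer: 101726794/3047111 ≈ 33.385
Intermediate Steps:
G(U) = -5 + U
t/G(-122) + 24532/23993 = -4110/(-5 - 122) + 24532/23993 = -4110/(-127) + 24532*(1/23993) = -4110*(-1/127) + 24532/23993 = 4110/127 + 24532/23993 = 101726794/3047111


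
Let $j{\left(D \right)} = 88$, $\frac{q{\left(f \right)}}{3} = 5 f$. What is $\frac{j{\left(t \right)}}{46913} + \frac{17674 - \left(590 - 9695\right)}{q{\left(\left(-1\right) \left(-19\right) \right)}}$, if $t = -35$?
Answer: $\frac{1256308307}{13370205} \approx 93.963$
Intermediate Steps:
$q{\left(f \right)} = 15 f$ ($q{\left(f \right)} = 3 \cdot 5 f = 15 f$)
$\frac{j{\left(t \right)}}{46913} + \frac{17674 - \left(590 - 9695\right)}{q{\left(\left(-1\right) \left(-19\right) \right)}} = \frac{88}{46913} + \frac{17674 - \left(590 - 9695\right)}{15 \left(\left(-1\right) \left(-19\right)\right)} = 88 \cdot \frac{1}{46913} + \frac{17674 - \left(590 - 9695\right)}{15 \cdot 19} = \frac{88}{46913} + \frac{17674 - -9105}{285} = \frac{88}{46913} + \left(17674 + 9105\right) \frac{1}{285} = \frac{88}{46913} + 26779 \cdot \frac{1}{285} = \frac{88}{46913} + \frac{26779}{285} = \frac{1256308307}{13370205}$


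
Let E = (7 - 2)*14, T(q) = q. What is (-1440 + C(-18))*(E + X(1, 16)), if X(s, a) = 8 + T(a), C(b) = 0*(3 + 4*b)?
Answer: -135360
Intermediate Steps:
C(b) = 0
X(s, a) = 8 + a
E = 70 (E = 5*14 = 70)
(-1440 + C(-18))*(E + X(1, 16)) = (-1440 + 0)*(70 + (8 + 16)) = -1440*(70 + 24) = -1440*94 = -135360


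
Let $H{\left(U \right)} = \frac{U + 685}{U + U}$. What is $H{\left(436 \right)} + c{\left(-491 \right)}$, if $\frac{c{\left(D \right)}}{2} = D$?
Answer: $- \frac{855183}{872} \approx -980.71$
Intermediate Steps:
$c{\left(D \right)} = 2 D$
$H{\left(U \right)} = \frac{685 + U}{2 U}$
$H{\left(436 \right)} + c{\left(-491 \right)} = \frac{685 + 436}{2 \cdot 436} + 2 \left(-491\right) = \frac{1}{2} \cdot \frac{1}{436} \cdot 1121 - 982 = \frac{1121}{872} - 982 = - \frac{855183}{872}$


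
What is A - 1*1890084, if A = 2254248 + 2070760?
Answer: 2434924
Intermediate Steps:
A = 4325008
A - 1*1890084 = 4325008 - 1*1890084 = 4325008 - 1890084 = 2434924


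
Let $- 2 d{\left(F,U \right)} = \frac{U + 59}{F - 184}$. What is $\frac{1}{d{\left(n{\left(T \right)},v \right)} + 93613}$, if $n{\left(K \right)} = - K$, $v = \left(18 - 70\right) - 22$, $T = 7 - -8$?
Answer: $\frac{398}{37257959} \approx 1.0682 \cdot 10^{-5}$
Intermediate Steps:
$T = 15$ ($T = 7 + 8 = 15$)
$v = -74$ ($v = -52 - 22 = -74$)
$d{\left(F,U \right)} = - \frac{59 + U}{2 \left(-184 + F\right)}$ ($d{\left(F,U \right)} = - \frac{\left(U + 59\right) \frac{1}{F - 184}}{2} = - \frac{\left(59 + U\right) \frac{1}{-184 + F}}{2} = - \frac{\frac{1}{-184 + F} \left(59 + U\right)}{2} = - \frac{59 + U}{2 \left(-184 + F\right)}$)
$\frac{1}{d{\left(n{\left(T \right)},v \right)} + 93613} = \frac{1}{\frac{-59 - -74}{2 \left(-184 - 15\right)} + 93613} = \frac{1}{\frac{-59 + 74}{2 \left(-184 - 15\right)} + 93613} = \frac{1}{\frac{1}{2} \frac{1}{-199} \cdot 15 + 93613} = \frac{1}{\frac{1}{2} \left(- \frac{1}{199}\right) 15 + 93613} = \frac{1}{- \frac{15}{398} + 93613} = \frac{1}{\frac{37257959}{398}} = \frac{398}{37257959}$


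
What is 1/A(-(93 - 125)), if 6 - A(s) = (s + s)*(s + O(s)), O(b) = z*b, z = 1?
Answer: -1/4090 ≈ -0.00024450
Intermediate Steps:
O(b) = b (O(b) = 1*b = b)
A(s) = 6 - 4*s² (A(s) = 6 - (s + s)*(s + s) = 6 - 2*s*2*s = 6 - 4*s²)
1/A(-(93 - 125)) = 1/(6 - 4*(93 - 125)²) = 1/(6 - 4*(-1*(-32))²) = 1/(6 - 4*32²) = 1/(6 - 4*1024) = 1/(6 - 4096) = 1/(-4090) = -1/4090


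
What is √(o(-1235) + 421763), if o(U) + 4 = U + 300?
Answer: 2*√105206 ≈ 648.71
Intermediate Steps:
o(U) = 296 + U (o(U) = -4 + (U + 300) = -4 + (300 + U) = 296 + U)
√(o(-1235) + 421763) = √((296 - 1235) + 421763) = √(-939 + 421763) = √420824 = 2*√105206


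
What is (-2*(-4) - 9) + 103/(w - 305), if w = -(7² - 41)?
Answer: -416/313 ≈ -1.3291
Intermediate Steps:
w = -8 (w = -(49 - 41) = -1*8 = -8)
(-2*(-4) - 9) + 103/(w - 305) = (-2*(-4) - 9) + 103/(-8 - 305) = (8 - 9) + 103/(-313) = -1 - 1/313*103 = -1 - 103/313 = -416/313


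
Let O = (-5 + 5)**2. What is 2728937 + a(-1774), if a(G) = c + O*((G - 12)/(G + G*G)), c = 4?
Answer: 2728941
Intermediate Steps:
O = 0 (O = 0**2 = 0)
a(G) = 4 (a(G) = 4 + 0*((G - 12)/(G + G*G)) = 4 + 0*((-12 + G)/(G + G**2)) = 4 + 0 = 4)
2728937 + a(-1774) = 2728937 + 4 = 2728941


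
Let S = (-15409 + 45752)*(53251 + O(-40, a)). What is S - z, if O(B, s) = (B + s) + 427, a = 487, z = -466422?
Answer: 1642781297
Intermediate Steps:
O(B, s) = 427 + B + s
S = 1642314875 (S = (-15409 + 45752)*(53251 + (427 - 40 + 487)) = 30343*(53251 + 874) = 30343*54125 = 1642314875)
S - z = 1642314875 - 1*(-466422) = 1642314875 + 466422 = 1642781297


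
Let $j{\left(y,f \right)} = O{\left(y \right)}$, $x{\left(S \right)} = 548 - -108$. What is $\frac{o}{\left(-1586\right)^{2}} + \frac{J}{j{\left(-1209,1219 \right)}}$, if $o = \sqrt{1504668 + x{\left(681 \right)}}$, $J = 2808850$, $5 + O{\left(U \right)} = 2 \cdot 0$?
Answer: $-561770 + \frac{\sqrt{376331}}{1257698} \approx -5.6177 \cdot 10^{5}$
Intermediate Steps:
$O{\left(U \right)} = -5$ ($O{\left(U \right)} = -5 + 2 \cdot 0 = -5 + 0 = -5$)
$x{\left(S \right)} = 656$ ($x{\left(S \right)} = 548 + 108 = 656$)
$j{\left(y,f \right)} = -5$
$o = 2 \sqrt{376331}$ ($o = \sqrt{1504668 + 656} = \sqrt{1505324} = 2 \sqrt{376331} \approx 1226.9$)
$\frac{o}{\left(-1586\right)^{2}} + \frac{J}{j{\left(-1209,1219 \right)}} = \frac{2 \sqrt{376331}}{\left(-1586\right)^{2}} + \frac{2808850}{-5} = \frac{2 \sqrt{376331}}{2515396} + 2808850 \left(- \frac{1}{5}\right) = 2 \sqrt{376331} \cdot \frac{1}{2515396} - 561770 = \frac{\sqrt{376331}}{1257698} - 561770 = -561770 + \frac{\sqrt{376331}}{1257698}$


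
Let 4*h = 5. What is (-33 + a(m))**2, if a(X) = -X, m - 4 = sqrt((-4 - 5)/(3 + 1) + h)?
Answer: (37 + I)**2 ≈ 1368.0 + 74.0*I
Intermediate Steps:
h = 5/4 (h = (1/4)*5 = 5/4 ≈ 1.2500)
m = 4 + I (m = 4 + sqrt((-4 - 5)/(3 + 1) + 5/4) = 4 + sqrt(-9/4 + 5/4) = 4 + sqrt(-1) = 4 + I ≈ 4.0 + 1.0*I)
(-33 + a(m))**2 = (-33 - (4 + I))**2 = (-33 + (-4 - I))**2 = (-37 - I)**2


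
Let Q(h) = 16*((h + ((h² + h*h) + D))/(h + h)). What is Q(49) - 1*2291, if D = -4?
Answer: -73483/49 ≈ -1499.7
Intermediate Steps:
Q(h) = 8*(-4 + h + 2*h²)/h (Q(h) = 16*((h + ((h² + h*h) - 4))/(h + h)) = 16*((h + ((h² + h²) - 4))/((2*h))) = 16*((h + (2*h² - 4))*(1/(2*h))) = 16*((h + (-4 + 2*h²))*(1/(2*h))) = 16*((-4 + h + 2*h²)*(1/(2*h))) = 16*((-4 + h + 2*h²)/(2*h)) = 8*(-4 + h + 2*h²)/h)
Q(49) - 1*2291 = (8 - 32/49 + 16*49) - 1*2291 = (8 - 32*1/49 + 784) - 2291 = (8 - 32/49 + 784) - 2291 = 38776/49 - 2291 = -73483/49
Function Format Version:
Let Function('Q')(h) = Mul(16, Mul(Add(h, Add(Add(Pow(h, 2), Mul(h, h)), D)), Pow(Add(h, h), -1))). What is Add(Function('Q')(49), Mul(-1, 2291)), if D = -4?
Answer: Rational(-73483, 49) ≈ -1499.7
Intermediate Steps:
Function('Q')(h) = Mul(8, Pow(h, -1), Add(-4, h, Mul(2, Pow(h, 2)))) (Function('Q')(h) = Mul(16, Mul(Add(h, Add(Add(Pow(h, 2), Mul(h, h)), -4)), Pow(Add(h, h), -1))) = Mul(16, Mul(Add(h, Add(Add(Pow(h, 2), Pow(h, 2)), -4)), Pow(Mul(2, h), -1))) = Mul(16, Mul(Add(h, Add(Mul(2, Pow(h, 2)), -4)), Mul(Rational(1, 2), Pow(h, -1)))) = Mul(16, Mul(Add(h, Add(-4, Mul(2, Pow(h, 2)))), Mul(Rational(1, 2), Pow(h, -1)))) = Mul(16, Mul(Add(-4, h, Mul(2, Pow(h, 2))), Mul(Rational(1, 2), Pow(h, -1)))) = Mul(16, Mul(Rational(1, 2), Pow(h, -1), Add(-4, h, Mul(2, Pow(h, 2))))) = Mul(8, Pow(h, -1), Add(-4, h, Mul(2, Pow(h, 2)))))
Add(Function('Q')(49), Mul(-1, 2291)) = Add(Add(8, Mul(-32, Pow(49, -1)), Mul(16, 49)), Mul(-1, 2291)) = Add(Add(8, Mul(-32, Rational(1, 49)), 784), -2291) = Add(Add(8, Rational(-32, 49), 784), -2291) = Add(Rational(38776, 49), -2291) = Rational(-73483, 49)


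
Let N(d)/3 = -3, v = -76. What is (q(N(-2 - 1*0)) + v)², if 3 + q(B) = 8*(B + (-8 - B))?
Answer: 20449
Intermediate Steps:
N(d) = -9 (N(d) = 3*(-3) = -9)
q(B) = -67 (q(B) = -3 + 8*(B + (-8 - B)) = -3 + 8*(-8) = -3 - 64 = -67)
(q(N(-2 - 1*0)) + v)² = (-67 - 76)² = (-143)² = 20449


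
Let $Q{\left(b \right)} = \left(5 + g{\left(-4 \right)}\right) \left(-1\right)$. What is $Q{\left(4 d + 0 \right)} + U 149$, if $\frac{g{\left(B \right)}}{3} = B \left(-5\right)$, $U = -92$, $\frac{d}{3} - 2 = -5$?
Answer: $-13773$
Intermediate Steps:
$d = -9$ ($d = 6 + 3 \left(-5\right) = 6 - 15 = -9$)
$g{\left(B \right)} = - 15 B$ ($g{\left(B \right)} = 3 B \left(-5\right) = 3 \left(- 5 B\right) = - 15 B$)
$Q{\left(b \right)} = -65$ ($Q{\left(b \right)} = \left(5 - -60\right) \left(-1\right) = \left(5 + 60\right) \left(-1\right) = 65 \left(-1\right) = -65$)
$Q{\left(4 d + 0 \right)} + U 149 = -65 - 13708 = -13773$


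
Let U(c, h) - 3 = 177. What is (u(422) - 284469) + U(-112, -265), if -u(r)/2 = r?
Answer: -285133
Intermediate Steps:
u(r) = -2*r
U(c, h) = 180 (U(c, h) = 3 + 177 = 180)
(u(422) - 284469) + U(-112, -265) = (-2*422 - 284469) + 180 = (-844 - 284469) + 180 = -285313 + 180 = -285133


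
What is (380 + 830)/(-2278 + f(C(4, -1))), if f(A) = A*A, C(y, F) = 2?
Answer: -605/1137 ≈ -0.53210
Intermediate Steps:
f(A) = A²
(380 + 830)/(-2278 + f(C(4, -1))) = (380 + 830)/(-2278 + 2²) = 1210/(-2278 + 4) = 1210/(-2274) = 1210*(-1/2274) = -605/1137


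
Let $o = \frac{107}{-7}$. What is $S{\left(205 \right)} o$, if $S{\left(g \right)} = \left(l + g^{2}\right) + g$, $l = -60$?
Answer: $- \frac{4512190}{7} \approx -6.446 \cdot 10^{5}$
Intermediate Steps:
$S{\left(g \right)} = -60 + g + g^{2}$ ($S{\left(g \right)} = \left(-60 + g^{2}\right) + g = -60 + g + g^{2}$)
$o = - \frac{107}{7}$ ($o = 107 \left(- \frac{1}{7}\right) = - \frac{107}{7} \approx -15.286$)
$S{\left(205 \right)} o = \left(-60 + 205 + 205^{2}\right) \left(- \frac{107}{7}\right) = \left(-60 + 205 + 42025\right) \left(- \frac{107}{7}\right) = 42170 \left(- \frac{107}{7}\right) = - \frac{4512190}{7}$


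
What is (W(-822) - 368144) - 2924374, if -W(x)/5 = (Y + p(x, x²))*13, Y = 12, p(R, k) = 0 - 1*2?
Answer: -3293168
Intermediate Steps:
p(R, k) = -2 (p(R, k) = 0 - 2 = -2)
W(x) = -650 (W(x) = -5*(12 - 2)*13 = -50*13 = -5*130 = -650)
(W(-822) - 368144) - 2924374 = (-650 - 368144) - 2924374 = -368794 - 2924374 = -3293168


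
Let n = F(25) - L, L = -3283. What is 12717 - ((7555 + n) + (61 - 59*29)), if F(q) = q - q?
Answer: 3529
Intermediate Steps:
F(q) = 0
n = 3283 (n = 0 - 1*(-3283) = 0 + 3283 = 3283)
12717 - ((7555 + n) + (61 - 59*29)) = 12717 - ((7555 + 3283) + (61 - 59*29)) = 12717 - (10838 + (61 - 1711)) = 12717 - (10838 - 1650) = 12717 - 1*9188 = 12717 - 9188 = 3529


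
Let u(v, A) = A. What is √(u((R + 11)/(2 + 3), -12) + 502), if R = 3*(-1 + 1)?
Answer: 7*√10 ≈ 22.136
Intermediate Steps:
R = 0 (R = 3*0 = 0)
√(u((R + 11)/(2 + 3), -12) + 502) = √(-12 + 502) = √490 = 7*√10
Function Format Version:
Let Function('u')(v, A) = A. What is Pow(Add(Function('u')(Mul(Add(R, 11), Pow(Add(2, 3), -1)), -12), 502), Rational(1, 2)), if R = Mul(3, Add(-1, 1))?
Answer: Mul(7, Pow(10, Rational(1, 2))) ≈ 22.136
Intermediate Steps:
R = 0 (R = Mul(3, 0) = 0)
Pow(Add(Function('u')(Mul(Add(R, 11), Pow(Add(2, 3), -1)), -12), 502), Rational(1, 2)) = Pow(Add(-12, 502), Rational(1, 2)) = Pow(490, Rational(1, 2)) = Mul(7, Pow(10, Rational(1, 2)))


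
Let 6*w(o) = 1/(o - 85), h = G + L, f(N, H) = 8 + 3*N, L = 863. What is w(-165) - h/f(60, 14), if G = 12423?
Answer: -4982297/70500 ≈ -70.671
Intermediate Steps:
h = 13286 (h = 12423 + 863 = 13286)
w(o) = 1/(6*(-85 + o)) (w(o) = 1/(6*(o - 85)) = 1/(6*(-85 + o)))
w(-165) - h/f(60, 14) = 1/(6*(-85 - 165)) - 13286/(8 + 3*60) = (1/6)/(-250) - 13286/(8 + 180) = (1/6)*(-1/250) - 13286/188 = -1/1500 - 13286/188 = -1/1500 - 1*6643/94 = -1/1500 - 6643/94 = -4982297/70500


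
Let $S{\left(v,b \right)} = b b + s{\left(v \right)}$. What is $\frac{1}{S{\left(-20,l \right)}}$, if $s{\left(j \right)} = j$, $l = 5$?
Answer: $\frac{1}{5} \approx 0.2$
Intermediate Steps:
$S{\left(v,b \right)} = v + b^{2}$ ($S{\left(v,b \right)} = b b + v = b^{2} + v = v + b^{2}$)
$\frac{1}{S{\left(-20,l \right)}} = \frac{1}{-20 + 5^{2}} = \frac{1}{-20 + 25} = \frac{1}{5}$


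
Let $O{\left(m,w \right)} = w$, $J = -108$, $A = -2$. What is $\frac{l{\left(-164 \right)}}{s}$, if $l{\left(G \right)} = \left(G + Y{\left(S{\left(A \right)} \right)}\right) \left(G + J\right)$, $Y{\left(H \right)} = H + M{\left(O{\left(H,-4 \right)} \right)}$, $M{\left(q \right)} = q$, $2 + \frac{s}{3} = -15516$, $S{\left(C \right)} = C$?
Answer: $- \frac{23120}{23277} \approx -0.99326$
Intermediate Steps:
$s = -46554$ ($s = -6 + 3 \left(-15516\right) = -6 - 46548 = -46554$)
$Y{\left(H \right)} = -4 + H$ ($Y{\left(H \right)} = H - 4 = -4 + H$)
$l{\left(G \right)} = \left(-108 + G\right) \left(-6 + G\right)$ ($l{\left(G \right)} = \left(G - 6\right) \left(G - 108\right) = \left(G - 6\right) \left(-108 + G\right) = \left(-6 + G\right) \left(-108 + G\right) = \left(-108 + G\right) \left(-6 + G\right)$)
$\frac{l{\left(-164 \right)}}{s} = \frac{648 + \left(-164\right)^{2} - -18696}{-46554} = \left(648 + 26896 + 18696\right) \left(- \frac{1}{46554}\right) = 46240 \left(- \frac{1}{46554}\right) = - \frac{23120}{23277}$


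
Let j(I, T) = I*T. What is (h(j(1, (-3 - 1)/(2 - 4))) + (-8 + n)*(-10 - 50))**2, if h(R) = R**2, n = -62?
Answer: 17673616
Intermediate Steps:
(h(j(1, (-3 - 1)/(2 - 4))) + (-8 + n)*(-10 - 50))**2 = ((1*((-3 - 1)/(2 - 4)))**2 + (-8 - 62)*(-10 - 50))**2 = ((1*(-4/(-2)))**2 - 70*(-60))**2 = ((1*(-4*(-1/2)))**2 + 4200)**2 = ((1*2)**2 + 4200)**2 = (2**2 + 4200)**2 = (4 + 4200)**2 = 4204**2 = 17673616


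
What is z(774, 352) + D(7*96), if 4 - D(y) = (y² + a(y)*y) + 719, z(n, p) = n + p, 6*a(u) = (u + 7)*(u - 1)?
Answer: -51479381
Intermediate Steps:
a(u) = (-1 + u)*(7 + u)/6 (a(u) = ((u + 7)*(u - 1))/6 = ((7 + u)*(-1 + u))/6 = ((-1 + u)*(7 + u))/6 = (-1 + u)*(7 + u)/6)
D(y) = -715 - y² - y*(-7/6 + y + y²/6) (D(y) = 4 - ((y² + (-7/6 + y + y²/6)*y) + 719) = 4 - ((y² + y*(-7/6 + y + y²/6)) + 719) = 4 - (719 + y² + y*(-7/6 + y + y²/6)) = 4 + (-719 - y² - y*(-7/6 + y + y²/6)) = -715 - y² - y*(-7/6 + y + y²/6))
z(774, 352) + D(7*96) = (774 + 352) + (-715 - 2*(7*96)² - (7*96)³/6 + 7*(7*96)/6) = 1126 + (-715 - 2*672² - ⅙*672³ + (7/6)*672) = 1126 + (-715 - 2*451584 - ⅙*303464448 + 784) = 1126 + (-715 - 903168 - 50577408 + 784) = 1126 - 51480507 = -51479381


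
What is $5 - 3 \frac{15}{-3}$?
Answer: $20$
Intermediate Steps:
$5 - 3 \frac{15}{-3} = 5 - 3 \cdot 15 \left(- \frac{1}{3}\right) = 5 - -15 = 5 + 15 = 20$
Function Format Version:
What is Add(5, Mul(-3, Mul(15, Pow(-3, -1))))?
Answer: 20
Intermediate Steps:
Add(5, Mul(-3, Mul(15, Pow(-3, -1)))) = Add(5, Mul(-3, Mul(15, Rational(-1, 3)))) = Add(5, Mul(-3, -5)) = Add(5, 15) = 20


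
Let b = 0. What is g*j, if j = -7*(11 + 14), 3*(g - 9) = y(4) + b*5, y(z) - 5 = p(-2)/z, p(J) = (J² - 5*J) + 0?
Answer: -12425/6 ≈ -2070.8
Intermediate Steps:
p(J) = J² - 5*J
y(z) = 5 + 14/z (y(z) = 5 + (-2*(-5 - 2))/z = 5 + (-2*(-7))/z = 5 + 14/z)
g = 71/6 (g = 9 + ((5 + 14/4) + 0*5)/3 = 9 + ((5 + 14*(¼)) + 0)/3 = 9 + ((5 + 7/2) + 0)/3 = 9 + (17/2 + 0)/3 = 9 + (⅓)*(17/2) = 9 + 17/6 = 71/6 ≈ 11.833)
j = -175 (j = -7*25 = -175)
g*j = (71/6)*(-175) = -12425/6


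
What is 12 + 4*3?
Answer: 24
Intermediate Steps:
12 + 4*3 = 12 + 12 = 24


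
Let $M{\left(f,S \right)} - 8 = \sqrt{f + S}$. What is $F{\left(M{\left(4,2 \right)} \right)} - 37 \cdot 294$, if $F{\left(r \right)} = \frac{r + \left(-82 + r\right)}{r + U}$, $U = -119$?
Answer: $- \frac{44651752}{4105} - \frac{52 \sqrt{6}}{4105} \approx -10877.0$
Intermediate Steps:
$M{\left(f,S \right)} = 8 + \sqrt{S + f}$ ($M{\left(f,S \right)} = 8 + \sqrt{f + S} = 8 + \sqrt{S + f}$)
$F{\left(r \right)} = \frac{-82 + 2 r}{-119 + r}$ ($F{\left(r \right)} = \frac{r + \left(-82 + r\right)}{r - 119} = \frac{-82 + 2 r}{-119 + r}$)
$F{\left(M{\left(4,2 \right)} \right)} - 37 \cdot 294 = \frac{2 \left(-41 + \left(8 + \sqrt{2 + 4}\right)\right)}{-119 + \left(8 + \sqrt{2 + 4}\right)} - 37 \cdot 294 = \frac{2 \left(-41 + \left(8 + \sqrt{6}\right)\right)}{-119 + \left(8 + \sqrt{6}\right)} - 10878 = \frac{2 \left(-33 + \sqrt{6}\right)}{-111 + \sqrt{6}} - 10878 = -10878 + \frac{2 \left(-33 + \sqrt{6}\right)}{-111 + \sqrt{6}}$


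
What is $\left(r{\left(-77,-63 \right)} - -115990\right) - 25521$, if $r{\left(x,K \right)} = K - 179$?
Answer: $90227$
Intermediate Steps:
$r{\left(x,K \right)} = -179 + K$ ($r{\left(x,K \right)} = K - 179 = -179 + K$)
$\left(r{\left(-77,-63 \right)} - -115990\right) - 25521 = \left(\left(-179 - 63\right) - -115990\right) - 25521 = \left(-242 + 115990\right) - 25521 = 115748 - 25521 = 90227$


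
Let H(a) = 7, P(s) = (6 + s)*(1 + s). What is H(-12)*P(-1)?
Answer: 0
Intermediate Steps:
P(s) = (1 + s)*(6 + s)
H(-12)*P(-1) = 7*(6 + (-1)² + 7*(-1)) = 7*(6 + 1 - 7) = 7*0 = 0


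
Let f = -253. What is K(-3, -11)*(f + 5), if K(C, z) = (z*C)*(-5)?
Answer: 40920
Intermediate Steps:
K(C, z) = -5*C*z (K(C, z) = (C*z)*(-5) = -5*C*z)
K(-3, -11)*(f + 5) = (-5*(-3)*(-11))*(-253 + 5) = -165*(-248) = 40920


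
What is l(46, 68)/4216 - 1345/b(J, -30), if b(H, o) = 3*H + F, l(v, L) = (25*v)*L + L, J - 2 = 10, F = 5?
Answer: -36199/2542 ≈ -14.240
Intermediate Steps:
J = 12 (J = 2 + 10 = 12)
l(v, L) = L + 25*L*v (l(v, L) = 25*L*v + L = L + 25*L*v)
b(H, o) = 5 + 3*H (b(H, o) = 3*H + 5 = 5 + 3*H)
l(46, 68)/4216 - 1345/b(J, -30) = (68*(1 + 25*46))/4216 - 1345/(5 + 3*12) = (68*(1 + 1150))*(1/4216) - 1345/(5 + 36) = (68*1151)*(1/4216) - 1345/41 = 78268*(1/4216) - 1345*1/41 = 1151/62 - 1345/41 = -36199/2542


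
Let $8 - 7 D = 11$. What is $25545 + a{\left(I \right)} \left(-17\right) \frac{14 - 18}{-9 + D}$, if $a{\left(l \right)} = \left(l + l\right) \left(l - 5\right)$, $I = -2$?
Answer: $\frac{836321}{33} \approx 25343.0$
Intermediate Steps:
$D = - \frac{3}{7}$ ($D = \frac{8}{7} - \frac{11}{7} = - \frac{3}{7} \approx -0.42857$)
$a{\left(l \right)} = 2 l \left(-5 + l\right)$
$25545 + a{\left(I \right)} \left(-17\right) \frac{14 - 18}{-9 + D} = 25545 + 2 \left(-2\right) \left(-5 - 2\right) \left(-17\right) \frac{14 - 18}{-9 - \frac{3}{7}} = 25545 + 2 \left(-2\right) \left(-7\right) \left(-17\right) \left(- \frac{4}{- \frac{66}{7}}\right) = 25545 + 28 \left(-17\right) \left(\left(-4\right) \left(- \frac{7}{66}\right)\right) = 25545 - \frac{6664}{33} = \frac{836321}{33}$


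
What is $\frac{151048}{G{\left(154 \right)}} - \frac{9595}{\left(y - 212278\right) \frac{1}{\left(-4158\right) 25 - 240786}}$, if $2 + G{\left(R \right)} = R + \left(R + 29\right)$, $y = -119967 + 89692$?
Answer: $- \frac{357152132552}{27085085} \approx -13186.0$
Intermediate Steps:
$y = -30275$
$G{\left(R \right)} = 27 + 2 R$ ($G{\left(R \right)} = -2 + \left(R + \left(R + 29\right)\right) = -2 + \left(R + \left(29 + R\right)\right) = -2 + \left(29 + 2 R\right) = 27 + 2 R$)
$\frac{151048}{G{\left(154 \right)}} - \frac{9595}{\left(y - 212278\right) \frac{1}{\left(-4158\right) 25 - 240786}} = \frac{151048}{27 + 2 \cdot 154} - \frac{9595}{\left(-30275 - 212278\right) \frac{1}{\left(-4158\right) 25 - 240786}} = \frac{151048}{27 + 308} - \frac{9595}{\left(-242553\right) \frac{1}{-103950 - 240786}} = \frac{151048}{335} - \frac{9595}{\left(-242553\right) \frac{1}{-344736}} = 151048 \cdot \frac{1}{335} - \frac{9595}{\left(-242553\right) \left(- \frac{1}{344736}\right)} = \frac{151048}{335} - \frac{9595}{\frac{80851}{114912}} = \frac{151048}{335} - \frac{1102580640}{80851} = - \frac{357152132552}{27085085}$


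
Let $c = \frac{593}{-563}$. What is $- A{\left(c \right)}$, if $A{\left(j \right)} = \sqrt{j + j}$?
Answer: $- \frac{i \sqrt{667718}}{563} \approx - 1.4514 i$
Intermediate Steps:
$c = - \frac{593}{563}$ ($c = 593 \left(- \frac{1}{563}\right) = - \frac{593}{563} \approx -1.0533$)
$A{\left(j \right)} = \sqrt{2} \sqrt{j}$ ($A{\left(j \right)} = \sqrt{2 j} = \sqrt{2} \sqrt{j}$)
$- A{\left(c \right)} = - \sqrt{2} \sqrt{- \frac{593}{563}} = - \sqrt{2} \frac{i \sqrt{333859}}{563} = - \frac{i \sqrt{667718}}{563}$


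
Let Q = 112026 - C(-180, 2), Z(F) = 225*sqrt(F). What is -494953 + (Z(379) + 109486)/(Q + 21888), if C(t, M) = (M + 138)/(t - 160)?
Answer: -1126780916123/2276545 + 765*sqrt(379)/455309 ≈ -4.9495e+5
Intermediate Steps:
C(t, M) = (138 + M)/(-160 + t)
Q = 1904449/17 (Q = 112026 - (138 + 2)/(-160 - 180) = 112026 - 140/(-340) = 112026 - (-1)*140/340 = 112026 - 1*(-7/17) = 112026 + 7/17 = 1904449/17 ≈ 1.1203e+5)
-494953 + (Z(379) + 109486)/(Q + 21888) = -494953 + (225*sqrt(379) + 109486)/(1904449/17 + 21888) = -494953 + (109486 + 225*sqrt(379))/(2276545/17) = -494953 + (109486 + 225*sqrt(379))*(17/2276545) = -494953 + (1861262/2276545 + 765*sqrt(379)/455309) = -1126780916123/2276545 + 765*sqrt(379)/455309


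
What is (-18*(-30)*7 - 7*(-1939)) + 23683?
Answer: 41036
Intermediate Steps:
(-18*(-30)*7 - 7*(-1939)) + 23683 = (540*7 + 13573) + 23683 = (3780 + 13573) + 23683 = 17353 + 23683 = 41036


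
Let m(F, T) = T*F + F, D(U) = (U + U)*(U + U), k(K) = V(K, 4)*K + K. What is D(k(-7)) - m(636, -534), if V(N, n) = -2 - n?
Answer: 343888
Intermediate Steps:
k(K) = -5*K (k(K) = (-2 - 1*4)*K + K = (-2 - 4)*K + K = -6*K + K = -5*K)
D(U) = 4*U² (D(U) = (2*U)*(2*U) = 4*U²)
m(F, T) = F + F*T (m(F, T) = F*T + F = F + F*T)
D(k(-7)) - m(636, -534) = 4*(-5*(-7))² - 636*(1 - 534) = 4*35² - 636*(-533) = 4*1225 - 1*(-338988) = 4900 + 338988 = 343888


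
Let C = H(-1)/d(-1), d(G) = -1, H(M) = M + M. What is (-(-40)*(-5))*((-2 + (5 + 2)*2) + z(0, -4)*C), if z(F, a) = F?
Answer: -2400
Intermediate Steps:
H(M) = 2*M
C = 2 (C = (2*(-1))/(-1) = -2*(-1) = 2)
(-(-40)*(-5))*((-2 + (5 + 2)*2) + z(0, -4)*C) = (-(-40)*(-5))*((-2 + (5 + 2)*2) + 0*2) = (-10*20)*((-2 + 7*2) + 0) = -200*((-2 + 14) + 0) = -200*(12 + 0) = -200*12 = -2400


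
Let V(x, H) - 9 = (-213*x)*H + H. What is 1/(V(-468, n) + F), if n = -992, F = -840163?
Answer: -1/99727674 ≈ -1.0027e-8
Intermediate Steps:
V(x, H) = 9 + H - 213*H*x (V(x, H) = 9 + ((-213*x)*H + H) = 9 + (-213*H*x + H) = 9 + (H - 213*H*x) = 9 + H - 213*H*x)
1/(V(-468, n) + F) = 1/((9 - 992 - 213*(-992)*(-468)) - 840163) = 1/((9 - 992 - 98886528) - 840163) = 1/(-98887511 - 840163) = 1/(-99727674) = -1/99727674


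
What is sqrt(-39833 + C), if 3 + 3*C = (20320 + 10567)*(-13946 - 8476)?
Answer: 2*I*sqrt(57722318) ≈ 15195.0*I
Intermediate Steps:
C = -230849439 (C = -1 + ((20320 + 10567)*(-13946 - 8476))/3 = -1 + (30887*(-22422))/3 = -1 + (1/3)*(-692548314) = -1 - 230849438 = -230849439)
sqrt(-39833 + C) = sqrt(-39833 - 230849439) = sqrt(-230889272) = 2*I*sqrt(57722318)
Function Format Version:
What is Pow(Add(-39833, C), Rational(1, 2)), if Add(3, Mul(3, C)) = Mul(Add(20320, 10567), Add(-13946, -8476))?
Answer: Mul(2, I, Pow(57722318, Rational(1, 2))) ≈ Mul(15195., I)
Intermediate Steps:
C = -230849439 (C = Add(-1, Mul(Rational(1, 3), Mul(Add(20320, 10567), Add(-13946, -8476)))) = Add(-1, Mul(Rational(1, 3), Mul(30887, -22422))) = Add(-1, Mul(Rational(1, 3), -692548314)) = Add(-1, -230849438) = -230849439)
Pow(Add(-39833, C), Rational(1, 2)) = Pow(Add(-39833, -230849439), Rational(1, 2)) = Pow(-230889272, Rational(1, 2)) = Mul(2, I, Pow(57722318, Rational(1, 2)))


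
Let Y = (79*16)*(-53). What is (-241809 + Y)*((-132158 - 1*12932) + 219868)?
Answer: -23091521178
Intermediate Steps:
Y = -66992 (Y = 1264*(-53) = -66992)
(-241809 + Y)*((-132158 - 1*12932) + 219868) = (-241809 - 66992)*((-132158 - 1*12932) + 219868) = -308801*((-132158 - 12932) + 219868) = -308801*(-145090 + 219868) = -308801*74778 = -23091521178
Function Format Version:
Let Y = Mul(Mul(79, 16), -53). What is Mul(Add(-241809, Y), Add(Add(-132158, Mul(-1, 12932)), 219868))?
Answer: -23091521178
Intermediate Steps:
Y = -66992 (Y = Mul(1264, -53) = -66992)
Mul(Add(-241809, Y), Add(Add(-132158, Mul(-1, 12932)), 219868)) = Mul(Add(-241809, -66992), Add(Add(-132158, Mul(-1, 12932)), 219868)) = Mul(-308801, Add(Add(-132158, -12932), 219868)) = Mul(-308801, Add(-145090, 219868)) = Mul(-308801, 74778) = -23091521178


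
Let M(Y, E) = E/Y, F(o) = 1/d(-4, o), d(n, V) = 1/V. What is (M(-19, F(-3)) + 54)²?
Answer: 1058841/361 ≈ 2933.1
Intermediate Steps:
F(o) = o (F(o) = 1/(1/o) = o)
(M(-19, F(-3)) + 54)² = (-3/(-19) + 54)² = (-3*(-1/19) + 54)² = (3/19 + 54)² = (1029/19)² = 1058841/361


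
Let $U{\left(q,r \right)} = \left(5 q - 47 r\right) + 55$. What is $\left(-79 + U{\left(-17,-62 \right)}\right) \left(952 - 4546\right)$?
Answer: $-10081170$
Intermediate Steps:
$U{\left(q,r \right)} = 55 - 47 r + 5 q$ ($U{\left(q,r \right)} = \left(- 47 r + 5 q\right) + 55 = 55 - 47 r + 5 q$)
$\left(-79 + U{\left(-17,-62 \right)}\right) \left(952 - 4546\right) = \left(-79 + \left(55 - -2914 + 5 \left(-17\right)\right)\right) \left(952 - 4546\right) = \left(-79 + \left(55 + 2914 - 85\right)\right) \left(-3594\right) = \left(-79 + 2884\right) \left(-3594\right) = 2805 \left(-3594\right) = -10081170$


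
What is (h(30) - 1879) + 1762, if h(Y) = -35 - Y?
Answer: -182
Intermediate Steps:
(h(30) - 1879) + 1762 = ((-35 - 1*30) - 1879) + 1762 = ((-35 - 30) - 1879) + 1762 = (-65 - 1879) + 1762 = -1944 + 1762 = -182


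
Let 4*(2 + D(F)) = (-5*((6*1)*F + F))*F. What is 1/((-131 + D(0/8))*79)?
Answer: -1/10507 ≈ -9.5175e-5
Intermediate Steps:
D(F) = -2 - 35*F²/4 (D(F) = -2 + ((-5*((6*1)*F + F))*F)/4 = -2 + ((-5*(6*F + F))*F)/4 = -2 + ((-35*F)*F)/4 = -2 + (-35*F²)/4 = -2 - 35*F²/4)
1/((-131 + D(0/8))*79) = 1/((-131 + (-2 - 35*(0/8)²/4))*79) = 1/((-131 + (-2 - 35*(0*(⅛))²/4))*79) = 1/((-131 + (-2 - 35/4*0²))*79) = 1/((-131 + (-2 - 35/4*0))*79) = 1/((-131 + (-2 + 0))*79) = 1/((-131 - 2)*79) = 1/(-133*79) = 1/(-10507) = -1/10507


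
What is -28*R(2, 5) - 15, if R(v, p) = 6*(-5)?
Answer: 825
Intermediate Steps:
R(v, p) = -30
-28*R(2, 5) - 15 = -28*(-30) - 15 = 840 - 15 = 825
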